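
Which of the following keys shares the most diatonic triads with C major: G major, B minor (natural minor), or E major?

Triads of C major: C (I), Dm (ii), Em (iii), F (IV), G (V), Am (vi), Bdim (vii°).
G major shares 4: C, Em, G, Am.
B minor (natural minor) shares 2: Em, G.
E major shares 0: none.
The most common triads (4) are shared with G major.

G major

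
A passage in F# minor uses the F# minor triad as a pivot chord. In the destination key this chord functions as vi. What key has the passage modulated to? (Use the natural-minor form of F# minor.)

The numeral vi denotes a minor triad on scale degree 6. With F# on degree 6, the tonic of the new key is A.
Degree 6 carries a minor triad in major keys, so the destination is A major.
Check: the diatonic triads of A major are A (I), Bm (ii), C#m (iii), D (IV), E (V), F#m (vi), G#dim (vii°) — F# minor is indeed vi.

A major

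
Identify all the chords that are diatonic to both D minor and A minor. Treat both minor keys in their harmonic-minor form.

Dm

Triads in D minor (harmonic minor): Dm (i), Edim (ii°), Faug (III+), Gm (iv), A (V), Bb (VI), C#dim (vii°).
Triads in A minor (harmonic minor): Am (i), Bdim (ii°), Caug (III+), Dm (iv), E (V), F (VI), G#dim (vii°).
Shared triads with their functions: Dm (i in D minor, iv in A minor).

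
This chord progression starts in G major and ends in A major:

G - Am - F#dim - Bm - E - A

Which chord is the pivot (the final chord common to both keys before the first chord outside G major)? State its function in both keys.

Chords diatonic to G major: G, Am, Bm, C, D, Em, F#dim.
Reading the progression, the first chord not in that set is E, so the modulation leaves G major there.
The chord immediately before E is Bm, which is diatonic to both keys: iii in G major and ii in A major.

Bm — iii in G major, ii in A major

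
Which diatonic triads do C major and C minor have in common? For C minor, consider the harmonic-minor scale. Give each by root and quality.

G, Bdim

Triads in C major: C major (I), D minor (ii), E minor (iii), F major (IV), G major (V), A minor (vi), B diminished (vii°).
Triads in C minor (harmonic minor): C minor (i), D diminished (ii°), E♭ augmented (III+), F minor (iv), G major (V), A♭ major (VI), B diminished (vii°).
Shared triads with their functions: G major (V in C major, V in C minor); B diminished (vii° in C major, vii° in C minor).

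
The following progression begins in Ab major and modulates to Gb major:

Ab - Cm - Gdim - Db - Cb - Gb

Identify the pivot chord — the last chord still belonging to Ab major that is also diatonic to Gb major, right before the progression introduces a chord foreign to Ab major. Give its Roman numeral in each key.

Db — IV in Ab major, V in Gb major

Chords diatonic to Ab major: Ab, Bbm, Cm, Db, Eb, Fm, Gdim.
Reading the progression, the first chord not in that set is Cb, so the modulation leaves Ab major there.
The chord immediately before Cb is Db, which is diatonic to both keys: IV in Ab major and V in Gb major.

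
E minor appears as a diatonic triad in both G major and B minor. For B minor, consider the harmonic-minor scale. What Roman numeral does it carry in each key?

vi in G major; iv in B minor

The scale of G major is G A B C D E F#; E is degree 6, and the triad built there (E-G-B) is minor, so it is vi.
The scale of B minor (harmonic minor) is B C# D E F# G A#; E is degree 4, and the triad built there (E-G-B) is minor, so it is iv.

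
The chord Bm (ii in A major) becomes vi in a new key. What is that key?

D major

The numeral vi denotes a minor triad on scale degree 6. With B on degree 6, the tonic of the new key is D.
Degree 6 carries a minor triad in major keys, so the destination is D major.
Check: the diatonic triads of D major are D (I), Em (ii), F♯m (iii), G (IV), A (V), Bm (vi), C♯dim (vii°) — Bm is indeed vi.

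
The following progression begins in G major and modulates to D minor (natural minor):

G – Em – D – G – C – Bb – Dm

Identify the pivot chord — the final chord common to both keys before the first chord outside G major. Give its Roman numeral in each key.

Chords diatonic to G major: G, Am, Bm, C, D, Em, F#dim.
Reading the progression, the first chord not in that set is Bb, so the modulation leaves G major there.
The chord immediately before Bb is C, which is diatonic to both keys: IV in G major and VII in D minor.

C — IV in G major, VII in D minor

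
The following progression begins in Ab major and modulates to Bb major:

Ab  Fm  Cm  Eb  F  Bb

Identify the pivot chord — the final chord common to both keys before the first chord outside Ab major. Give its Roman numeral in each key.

Chords diatonic to Ab major: Ab, Bbm, Cm, Db, Eb, Fm, Gdim.
Reading the progression, the first chord not in that set is F, so the modulation leaves Ab major there.
The chord immediately before F is Eb, which is diatonic to both keys: V in Ab major and IV in Bb major.

Eb — V in Ab major, IV in Bb major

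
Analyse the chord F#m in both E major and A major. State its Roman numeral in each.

The scale of E major is E F# G# A B C# D#; F# is degree 2, and the triad built there (F#-A-C#) is minor, so it is ii.
The scale of A major is A B C# D E F# G#; F# is degree 6, and the triad built there (F#-A-C#) is minor, so it is vi.

ii in E major; vi in A major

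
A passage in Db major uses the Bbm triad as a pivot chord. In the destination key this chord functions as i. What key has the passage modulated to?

Bb minor

The numeral i denotes a minor triad on scale degree 1. With Bb on degree 1, the tonic of the new key is Bb.
Degree 1 carries a minor triad in minor keys, so the destination is Bb minor.
Check: the diatonic triads of Bb minor (natural minor) are Bbm (i), Cdim (ii°), Db (III), Ebm (iv), Fm (v), Gb (VI), Ab (VII) — Bbm is indeed i.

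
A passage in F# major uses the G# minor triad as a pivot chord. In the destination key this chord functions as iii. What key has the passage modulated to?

E major

The numeral iii denotes a minor triad on scale degree 3. With G# on degree 3, the tonic of the new key is E.
Degree 3 carries a minor triad in major keys, so the destination is E major.
Check: the diatonic triads of E major are E (I), F#m (ii), G#m (iii), A (IV), B (V), C#m (vi), D#dim (vii°) — G# minor is indeed iii.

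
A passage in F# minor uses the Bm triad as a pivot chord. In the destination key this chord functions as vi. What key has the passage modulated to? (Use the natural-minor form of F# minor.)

The numeral vi denotes a minor triad on scale degree 6. With B on degree 6, the tonic of the new key is D.
Degree 6 carries a minor triad in major keys, so the destination is D major.
Check: the diatonic triads of D major are D (I), Em (ii), F#m (iii), G (IV), A (V), Bm (vi), C#dim (vii°) — Bm is indeed vi.

D major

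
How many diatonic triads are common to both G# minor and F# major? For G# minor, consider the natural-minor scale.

4

Diatonic triads of G# minor (natural minor): G#m (i), A#dim (ii°), B (III), C#m (iv), D#m (v), E (VI), F# (VII).
Diatonic triads of F# major: F# (I), G#m (ii), A#m (iii), B (IV), C# (V), D#m (vi), E#dim (vii°).
Matching root and quality in both lists: G#m, B, D#m, F#.
That gives 4 common triads.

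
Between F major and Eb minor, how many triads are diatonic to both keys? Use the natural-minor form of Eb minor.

Diatonic triads of F major: F major (I), G minor (ii), A minor (iii), Bb major (IV), C major (V), D minor (vi), E diminished (vii°).
Diatonic triads of Eb minor (natural minor): Eb minor (i), F diminished (ii°), Gb major (III), Ab minor (iv), Bb minor (v), Cb major (VI), Db major (VII).
No triad has the same root and quality in both keys.

0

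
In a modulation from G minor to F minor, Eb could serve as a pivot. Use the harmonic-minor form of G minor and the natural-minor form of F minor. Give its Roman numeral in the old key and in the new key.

The scale of G minor (harmonic minor) is G A Bb C D Eb F#; Eb is degree 6, and the triad built there (Eb-G-Bb) is major, so it is VI.
The scale of F minor (natural minor) is F G Ab Bb C Db Eb; Eb is degree 7, and the triad built there (Eb-G-Bb) is major, so it is VII.

VI in G minor; VII in F minor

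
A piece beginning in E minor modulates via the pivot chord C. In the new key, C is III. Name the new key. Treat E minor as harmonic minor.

A minor

The numeral III denotes a major triad on scale degree 3. With C on degree 3, the tonic of the new key is A.
Degree 3 carries a major triad in natural-minor keys, so the destination is A minor.
Check: the diatonic triads of A minor (natural minor) are Am (i), Bdim (ii°), C (III), Dm (iv), Em (v), F (VI), G (VII) — C is indeed III.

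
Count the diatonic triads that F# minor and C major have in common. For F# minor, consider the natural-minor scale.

Diatonic triads of F# minor (natural minor): F#m (i), G#dim (ii°), A (III), Bm (iv), C#m (v), D (VI), E (VII).
Diatonic triads of C major: C (I), Dm (ii), Em (iii), F (IV), G (V), Am (vi), Bdim (vii°).
No triad has the same root and quality in both keys.

0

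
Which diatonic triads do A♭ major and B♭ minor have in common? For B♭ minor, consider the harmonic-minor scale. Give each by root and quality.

Triads in A♭ major: A♭ major (I), B♭ minor (ii), C minor (iii), D♭ major (IV), E♭ major (V), F minor (vi), G diminished (vii°).
Triads in B♭ minor (harmonic minor): B♭ minor (i), C diminished (ii°), D♭ augmented (III+), E♭ minor (iv), F major (V), G♭ major (VI), A diminished (vii°).
Shared triads with their functions: B♭ minor (ii in A♭ major, i in B♭ minor).

B♭m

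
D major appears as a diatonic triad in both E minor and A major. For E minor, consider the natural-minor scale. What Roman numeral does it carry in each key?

VII in E minor; IV in A major

The scale of E minor (natural minor) is E F♯ G A B C D; D is degree 7, and the triad built there (D-F♯-A) is major, so it is VII.
The scale of A major is A B C♯ D E F♯ G♯; D is degree 4, and the triad built there (D-F♯-A) is major, so it is IV.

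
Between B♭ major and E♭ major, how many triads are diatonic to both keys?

4

Diatonic triads of B♭ major: B♭ (I), Cm (ii), Dm (iii), E♭ (IV), F (V), Gm (vi), Adim (vii°).
Diatonic triads of E♭ major: E♭ (I), Fm (ii), Gm (iii), A♭ (IV), B♭ (V), Cm (vi), Ddim (vii°).
Matching root and quality in both lists: B♭, Cm, E♭, Gm.
That gives 4 common triads.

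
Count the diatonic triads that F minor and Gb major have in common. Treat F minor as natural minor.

Diatonic triads of F minor (natural minor): Fm (i), Gdim (ii°), Ab (III), Bbm (iv), Cm (v), Db (VI), Eb (VII).
Diatonic triads of Gb major: Gb (I), Abm (ii), Bbm (iii), Cb (IV), Db (V), Ebm (vi), Fdim (vii°).
Matching root and quality in both lists: Bbm, Db.
That gives 2 common triads.

2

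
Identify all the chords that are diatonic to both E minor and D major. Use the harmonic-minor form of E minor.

Triads in E minor (harmonic minor): E minor (i), F# diminished (ii°), G augmented (III+), A minor (iv), B major (V), C major (VI), D# diminished (vii°).
Triads in D major: D major (I), E minor (ii), F# minor (iii), G major (IV), A major (V), B minor (vi), C# diminished (vii°).
Shared triads with their functions: E minor (i in E minor, ii in D major).

Em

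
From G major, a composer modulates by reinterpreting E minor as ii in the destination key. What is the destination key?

The numeral ii denotes a minor triad on scale degree 2. With E on degree 2, the tonic of the new key is D.
Degree 2 carries a minor triad in major keys, so the destination is D major.
Check: the diatonic triads of D major are D (I), Em (ii), F#m (iii), G (IV), A (V), Bm (vi), C#dim (vii°) — E minor is indeed ii.

D major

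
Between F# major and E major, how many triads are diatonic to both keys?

2

Diatonic triads of F# major: F# major (I), G# minor (ii), A# minor (iii), B major (IV), C# major (V), D# minor (vi), E# diminished (vii°).
Diatonic triads of E major: E major (I), F# minor (ii), G# minor (iii), A major (IV), B major (V), C# minor (vi), D# diminished (vii°).
Matching root and quality in both lists: G# minor, B major.
That gives 2 common triads.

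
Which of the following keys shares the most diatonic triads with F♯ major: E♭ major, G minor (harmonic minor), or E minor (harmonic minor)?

E minor

Triads of F♯ major: F♯ major (I), G♯ minor (ii), A♯ minor (iii), B major (IV), C♯ major (V), D♯ minor (vi), E♯ diminished (vii°).
E♭ major shares 0: none.
G minor (harmonic minor) shares 0: none.
E minor (harmonic minor) shares 1: B.
The most common triads (1) are shared with E minor.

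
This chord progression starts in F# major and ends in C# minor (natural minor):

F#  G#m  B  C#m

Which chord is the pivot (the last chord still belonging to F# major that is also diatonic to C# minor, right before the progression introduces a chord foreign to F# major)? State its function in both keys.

B — IV in F# major, VII in C# minor

Chords diatonic to F# major: F#, G#m, A#m, B, C#, D#m, E#dim.
Reading the progression, the first chord not in that set is C#m, so the modulation leaves F# major there.
The chord immediately before C#m is B, which is diatonic to both keys: IV in F# major and VII in C# minor.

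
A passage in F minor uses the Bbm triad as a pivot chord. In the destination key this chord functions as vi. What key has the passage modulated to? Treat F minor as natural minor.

Db major

The numeral vi denotes a minor triad on scale degree 6. With Bb on degree 6, the tonic of the new key is Db.
Degree 6 carries a minor triad in major keys, so the destination is Db major.
Check: the diatonic triads of Db major are Db (I), Ebm (ii), Fm (iii), Gb (IV), Ab (V), Bbm (vi), Cdim (vii°) — Bbm is indeed vi.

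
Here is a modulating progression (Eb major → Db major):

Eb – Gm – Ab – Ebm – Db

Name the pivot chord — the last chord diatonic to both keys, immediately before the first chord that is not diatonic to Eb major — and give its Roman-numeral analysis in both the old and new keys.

Ab — IV in Eb major, V in Db major

Chords diatonic to Eb major: Eb, Fm, Gm, Ab, Bb, Cm, Ddim.
Reading the progression, the first chord not in that set is Ebm, so the modulation leaves Eb major there.
The chord immediately before Ebm is Ab, which is diatonic to both keys: IV in Eb major and V in Db major.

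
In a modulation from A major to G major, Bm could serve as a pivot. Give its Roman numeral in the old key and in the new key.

ii in A major; iii in G major

The scale of A major is A B C# D E F# G#; B is degree 2, and the triad built there (B-D-F#) is minor, so it is ii.
The scale of G major is G A B C D E F#; B is degree 3, and the triad built there (B-D-F#) is minor, so it is iii.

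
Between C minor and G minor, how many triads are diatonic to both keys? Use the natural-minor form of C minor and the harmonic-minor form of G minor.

Diatonic triads of C minor (natural minor): Cm (i), Ddim (ii°), Eb (III), Fm (iv), Gm (v), Ab (VI), Bb (VII).
Diatonic triads of G minor (harmonic minor): Gm (i), Adim (ii°), Bbaug (III+), Cm (iv), D (V), Eb (VI), F#dim (vii°).
Matching root and quality in both lists: Cm, Eb, Gm.
That gives 3 common triads.

3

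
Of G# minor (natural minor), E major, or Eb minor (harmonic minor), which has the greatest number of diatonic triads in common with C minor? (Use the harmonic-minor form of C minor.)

Triads of C minor (harmonic minor): Cm (i), Ddim (ii°), Ebaug (III+), Fm (iv), G (V), Ab (VI), Bdim (vii°).
G# minor (natural minor) shares 0: none.
E major shares 0: none.
Eb minor (harmonic minor) shares 1: Ddim.
The most common triads (1) are shared with Eb minor.

Eb minor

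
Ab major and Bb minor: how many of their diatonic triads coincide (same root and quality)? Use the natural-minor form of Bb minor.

4

Diatonic triads of Ab major: Ab (I), Bbm (ii), Cm (iii), Db (IV), Eb (V), Fm (vi), Gdim (vii°).
Diatonic triads of Bb minor (natural minor): Bbm (i), Cdim (ii°), Db (III), Ebm (iv), Fm (v), Gb (VI), Ab (VII).
Matching root and quality in both lists: Ab, Bbm, Db, Fm.
That gives 4 common triads.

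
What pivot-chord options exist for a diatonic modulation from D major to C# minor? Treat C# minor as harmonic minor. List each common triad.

F#m, A

Triads in D major: D major (I), E minor (ii), F# minor (iii), G major (IV), A major (V), B minor (vi), C# diminished (vii°).
Triads in C# minor (harmonic minor): C# minor (i), D# diminished (ii°), E augmented (III+), F# minor (iv), G# major (V), A major (VI), B# diminished (vii°).
Shared triads with their functions: F# minor (iii in D major, iv in C# minor); A major (V in D major, VI in C# minor).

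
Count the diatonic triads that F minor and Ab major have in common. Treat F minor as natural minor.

Diatonic triads of F minor (natural minor): Fm (i), Gdim (ii°), Ab (III), Bbm (iv), Cm (v), Db (VI), Eb (VII).
Diatonic triads of Ab major: Ab (I), Bbm (ii), Cm (iii), Db (IV), Eb (V), Fm (vi), Gdim (vii°).
Matching root and quality in both lists: Fm, Gdim, Ab, Bbm, Cm, Db, Eb.
That gives 7 common triads.

7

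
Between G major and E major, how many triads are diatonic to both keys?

Diatonic triads of G major: G (I), Am (ii), Bm (iii), C (IV), D (V), Em (vi), F#dim (vii°).
Diatonic triads of E major: E (I), F#m (ii), G#m (iii), A (IV), B (V), C#m (vi), D#dim (vii°).
No triad has the same root and quality in both keys.

0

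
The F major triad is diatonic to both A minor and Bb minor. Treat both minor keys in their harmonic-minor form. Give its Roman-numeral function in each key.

VI in A minor; V in Bb minor

The scale of A minor (harmonic minor) is A B C D E F G#; F is degree 6, and the triad built there (F-A-C) is major, so it is VI.
The scale of Bb minor (harmonic minor) is Bb C Db Eb F Gb A; F is degree 5, and the triad built there (F-A-C) is major, so it is V.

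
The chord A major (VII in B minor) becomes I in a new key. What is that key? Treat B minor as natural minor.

The numeral I denotes a major triad on scale degree 1. With A on degree 1, the tonic of the new key is A.
Degree 1 carries a major triad in major keys, so the destination is A major.
Check: the diatonic triads of A major are A (I), Bm (ii), C#m (iii), D (IV), E (V), F#m (vi), G#dim (vii°) — A major is indeed I.

A major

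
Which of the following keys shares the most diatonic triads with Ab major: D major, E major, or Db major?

Triads of Ab major: Ab major (I), Bb minor (ii), C minor (iii), Db major (IV), Eb major (V), F minor (vi), G diminished (vii°).
D major shares 0: none.
E major shares 0: none.
Db major shares 4: Ab, Bbm, Db, Fm.
The most common triads (4) are shared with Db major.

Db major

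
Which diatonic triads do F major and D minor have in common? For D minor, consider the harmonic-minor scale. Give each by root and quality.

Gm, Bb, Dm, Edim

Triads in F major: F major (I), G minor (ii), A minor (iii), Bb major (IV), C major (V), D minor (vi), E diminished (vii°).
Triads in D minor (harmonic minor): D minor (i), E diminished (ii°), F augmented (III+), G minor (iv), A major (V), Bb major (VI), C# diminished (vii°).
Shared triads with their functions: G minor (ii in F major, iv in D minor); Bb major (IV in F major, VI in D minor); D minor (vi in F major, i in D minor); E diminished (vii° in F major, ii° in D minor).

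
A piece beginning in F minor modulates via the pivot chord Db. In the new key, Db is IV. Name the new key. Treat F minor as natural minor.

Ab major

The numeral IV denotes a major triad on scale degree 4. With Db on degree 4, the tonic of the new key is Ab.
Degree 4 carries a major triad in major keys, so the destination is Ab major.
Check: the diatonic triads of Ab major are Ab (I), Bbm (ii), Cm (iii), Db (IV), Eb (V), Fm (vi), Gdim (vii°) — Db is indeed IV.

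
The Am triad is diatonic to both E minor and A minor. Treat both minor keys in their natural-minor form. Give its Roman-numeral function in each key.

iv in E minor; i in A minor

The scale of E minor (natural minor) is E F♯ G A B C D; A is degree 4, and the triad built there (A-C-E) is minor, so it is iv.
The scale of A minor (natural minor) is A B C D E F G; A is degree 1, and the triad built there (A-C-E) is minor, so it is i.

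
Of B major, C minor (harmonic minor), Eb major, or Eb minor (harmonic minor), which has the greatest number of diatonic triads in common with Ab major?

Triads of Ab major: Ab (I), Bbm (ii), Cm (iii), Db (IV), Eb (V), Fm (vi), Gdim (vii°).
B major shares 0: none.
C minor (harmonic minor) shares 3: Ab, Cm, Fm.
Eb major shares 4: Ab, Cm, Eb, Fm.
Eb minor (harmonic minor) shares 0: none.
The most common triads (4) are shared with Eb major.

Eb major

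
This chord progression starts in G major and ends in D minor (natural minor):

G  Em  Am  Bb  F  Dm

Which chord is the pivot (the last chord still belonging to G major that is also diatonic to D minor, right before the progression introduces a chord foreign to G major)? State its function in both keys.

Chords diatonic to G major: G, Am, Bm, C, D, Em, F#dim.
Reading the progression, the first chord not in that set is Bb, so the modulation leaves G major there.
The chord immediately before Bb is Am, which is diatonic to both keys: ii in G major and v in D minor.

Am — ii in G major, v in D minor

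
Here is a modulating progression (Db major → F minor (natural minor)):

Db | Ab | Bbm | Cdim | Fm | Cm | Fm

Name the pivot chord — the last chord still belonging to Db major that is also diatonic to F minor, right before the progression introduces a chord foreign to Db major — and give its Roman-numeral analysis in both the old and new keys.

Chords diatonic to Db major: Db, Ebm, Fm, Gb, Ab, Bbm, Cdim.
Reading the progression, the first chord not in that set is Cm, so the modulation leaves Db major there.
The chord immediately before Cm is Fm, which is diatonic to both keys: iii in Db major and i in F minor.

Fm — iii in Db major, i in F minor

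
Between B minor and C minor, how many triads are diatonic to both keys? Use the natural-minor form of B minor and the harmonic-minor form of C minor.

1

Diatonic triads of B minor (natural minor): Bm (i), C♯dim (ii°), D (III), Em (iv), F♯m (v), G (VI), A (VII).
Diatonic triads of C minor (harmonic minor): Cm (i), Ddim (ii°), E♭aug (III+), Fm (iv), G (V), A♭ (VI), Bdim (vii°).
Matching root and quality in both lists: G.
That gives 1 common triad.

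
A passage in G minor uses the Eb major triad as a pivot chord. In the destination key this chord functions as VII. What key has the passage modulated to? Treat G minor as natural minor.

F minor

The numeral VII denotes a major triad on scale degree 7. With Eb on degree 7, the tonic of the new key is F.
Degree 7 carries a major triad in natural-minor keys, so the destination is F minor.
Check: the diatonic triads of F minor (natural minor) are Fm (i), Gdim (ii°), Ab (III), Bbm (iv), Cm (v), Db (VI), Eb (VII) — Eb major is indeed VII.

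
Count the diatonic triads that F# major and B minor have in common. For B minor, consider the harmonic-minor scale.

1

Diatonic triads of F# major: F# (I), G#m (ii), A#m (iii), B (IV), C# (V), D#m (vi), E#dim (vii°).
Diatonic triads of B minor (harmonic minor): Bm (i), C#dim (ii°), Daug (III+), Em (iv), F# (V), G (VI), A#dim (vii°).
Matching root and quality in both lists: F#.
That gives 1 common triad.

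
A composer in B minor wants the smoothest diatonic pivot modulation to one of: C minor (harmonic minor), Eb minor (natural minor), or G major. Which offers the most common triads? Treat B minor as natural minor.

G major

Triads of B minor (natural minor): Bm (i), C#dim (ii°), D (III), Em (iv), F#m (v), G (VI), A (VII).
C minor (harmonic minor) shares 1: G.
Eb minor (natural minor) shares 0: none.
G major shares 4: Bm, D, Em, G.
The most common triads (4) are shared with G major.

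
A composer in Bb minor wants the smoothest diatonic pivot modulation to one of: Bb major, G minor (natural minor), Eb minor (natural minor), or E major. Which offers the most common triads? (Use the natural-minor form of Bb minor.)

Eb minor

Triads of Bb minor (natural minor): Bb minor (i), C diminished (ii°), Db major (III), Eb minor (iv), F minor (v), Gb major (VI), Ab major (VII).
Bb major shares 0: none.
G minor (natural minor) shares 0: none.
Eb minor (natural minor) shares 4: Bbm, Db, Ebm, Gb.
E major shares 0: none.
The most common triads (4) are shared with Eb minor.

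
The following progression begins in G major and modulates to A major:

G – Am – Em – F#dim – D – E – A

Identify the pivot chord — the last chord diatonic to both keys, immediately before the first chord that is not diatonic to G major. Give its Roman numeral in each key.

Chords diatonic to G major: G, Am, Bm, C, D, Em, F#dim.
Reading the progression, the first chord not in that set is E, so the modulation leaves G major there.
The chord immediately before E is D, which is diatonic to both keys: V in G major and IV in A major.

D — V in G major, IV in A major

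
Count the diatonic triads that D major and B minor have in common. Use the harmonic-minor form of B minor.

Diatonic triads of D major: D (I), Em (ii), F#m (iii), G (IV), A (V), Bm (vi), C#dim (vii°).
Diatonic triads of B minor (harmonic minor): Bm (i), C#dim (ii°), Daug (III+), Em (iv), F# (V), G (VI), A#dim (vii°).
Matching root and quality in both lists: Em, G, Bm, C#dim.
That gives 4 common triads.

4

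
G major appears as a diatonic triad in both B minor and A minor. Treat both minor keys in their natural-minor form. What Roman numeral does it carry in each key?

VI in B minor; VII in A minor

The scale of B minor (natural minor) is B C♯ D E F♯ G A; G is degree 6, and the triad built there (G-B-D) is major, so it is VI.
The scale of A minor (natural minor) is A B C D E F G; G is degree 7, and the triad built there (G-B-D) is major, so it is VII.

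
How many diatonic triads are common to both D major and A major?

4

Diatonic triads of D major: D (I), Em (ii), F#m (iii), G (IV), A (V), Bm (vi), C#dim (vii°).
Diatonic triads of A major: A (I), Bm (ii), C#m (iii), D (IV), E (V), F#m (vi), G#dim (vii°).
Matching root and quality in both lists: D, F#m, A, Bm.
That gives 4 common triads.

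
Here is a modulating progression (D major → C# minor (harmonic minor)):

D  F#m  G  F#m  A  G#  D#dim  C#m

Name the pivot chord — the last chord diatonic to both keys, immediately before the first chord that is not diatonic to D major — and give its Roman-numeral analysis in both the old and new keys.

A — V in D major, VI in C# minor

Chords diatonic to D major: D, Em, F#m, G, A, Bm, C#dim.
Reading the progression, the first chord not in that set is G#, so the modulation leaves D major there.
The chord immediately before G# is A, which is diatonic to both keys: V in D major and VI in C# minor.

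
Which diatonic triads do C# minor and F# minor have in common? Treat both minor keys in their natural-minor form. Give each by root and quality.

C#m, E, F#m, A

Triads in C# minor (natural minor): C# minor (i), D# diminished (ii°), E major (III), F# minor (iv), G# minor (v), A major (VI), B major (VII).
Triads in F# minor (natural minor): F# minor (i), G# diminished (ii°), A major (III), B minor (iv), C# minor (v), D major (VI), E major (VII).
Shared triads with their functions: C# minor (i in C# minor, v in F# minor); E major (III in C# minor, VII in F# minor); F# minor (iv in C# minor, i in F# minor); A major (VI in C# minor, III in F# minor).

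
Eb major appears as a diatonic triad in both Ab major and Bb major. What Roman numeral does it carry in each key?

V in Ab major; IV in Bb major

The scale of Ab major is Ab Bb C Db Eb F G; Eb is degree 5, and the triad built there (Eb-G-Bb) is major, so it is V.
The scale of Bb major is Bb C D Eb F G A; Eb is degree 4, and the triad built there (Eb-G-Bb) is major, so it is IV.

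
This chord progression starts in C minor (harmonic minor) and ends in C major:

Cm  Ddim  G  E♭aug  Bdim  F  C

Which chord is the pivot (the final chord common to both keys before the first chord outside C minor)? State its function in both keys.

Chords diatonic to C minor: Cm, Ddim, E♭aug, Fm, G, A♭, Bdim.
Reading the progression, the first chord not in that set is F, so the modulation leaves C minor there.
The chord immediately before F is Bdim, which is diatonic to both keys: vii° in C minor and vii° in C major.

Bdim — vii° in C minor, vii° in C major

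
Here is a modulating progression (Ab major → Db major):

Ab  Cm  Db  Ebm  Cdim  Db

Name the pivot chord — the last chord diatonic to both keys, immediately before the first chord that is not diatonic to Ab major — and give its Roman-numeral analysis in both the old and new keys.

Chords diatonic to Ab major: Ab, Bbm, Cm, Db, Eb, Fm, Gdim.
Reading the progression, the first chord not in that set is Ebm, so the modulation leaves Ab major there.
The chord immediately before Ebm is Db, which is diatonic to both keys: IV in Ab major and I in Db major.

Db — IV in Ab major, I in Db major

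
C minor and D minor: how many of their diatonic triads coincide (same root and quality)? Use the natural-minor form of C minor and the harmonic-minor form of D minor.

Diatonic triads of C minor (natural minor): Cm (i), Ddim (ii°), Eb (III), Fm (iv), Gm (v), Ab (VI), Bb (VII).
Diatonic triads of D minor (harmonic minor): Dm (i), Edim (ii°), Faug (III+), Gm (iv), A (V), Bb (VI), C#dim (vii°).
Matching root and quality in both lists: Gm, Bb.
That gives 2 common triads.

2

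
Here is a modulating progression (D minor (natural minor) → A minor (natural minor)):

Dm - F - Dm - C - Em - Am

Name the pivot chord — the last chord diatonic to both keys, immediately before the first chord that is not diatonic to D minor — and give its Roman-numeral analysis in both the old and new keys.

Chords diatonic to D minor: Dm, Edim, F, Gm, Am, Bb, C.
Reading the progression, the first chord not in that set is Em, so the modulation leaves D minor there.
The chord immediately before Em is C, which is diatonic to both keys: VII in D minor and III in A minor.

C — VII in D minor, III in A minor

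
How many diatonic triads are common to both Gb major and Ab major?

2

Diatonic triads of Gb major: Gb (I), Abm (ii), Bbm (iii), Cb (IV), Db (V), Ebm (vi), Fdim (vii°).
Diatonic triads of Ab major: Ab (I), Bbm (ii), Cm (iii), Db (IV), Eb (V), Fm (vi), Gdim (vii°).
Matching root and quality in both lists: Bbm, Db.
That gives 2 common triads.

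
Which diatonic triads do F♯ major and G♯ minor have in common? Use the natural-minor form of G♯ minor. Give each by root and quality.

Triads in F♯ major: F♯ major (I), G♯ minor (ii), A♯ minor (iii), B major (IV), C♯ major (V), D♯ minor (vi), E♯ diminished (vii°).
Triads in G♯ minor (natural minor): G♯ minor (i), A♯ diminished (ii°), B major (III), C♯ minor (iv), D♯ minor (v), E major (VI), F♯ major (VII).
Shared triads with their functions: F♯ major (I in F♯ major, VII in G♯ minor); G♯ minor (ii in F♯ major, i in G♯ minor); B major (IV in F♯ major, III in G♯ minor); D♯ minor (vi in F♯ major, v in G♯ minor).

F♯, G♯m, B, D♯m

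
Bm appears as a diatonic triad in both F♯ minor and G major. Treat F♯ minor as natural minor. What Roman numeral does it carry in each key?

iv in F♯ minor; iii in G major

The scale of F♯ minor (natural minor) is F♯ G♯ A B C♯ D E; B is degree 4, and the triad built there (B-D-F♯) is minor, so it is iv.
The scale of G major is G A B C D E F♯; B is degree 3, and the triad built there (B-D-F♯) is minor, so it is iii.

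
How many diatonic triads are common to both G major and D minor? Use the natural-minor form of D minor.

Diatonic triads of G major: G major (I), A minor (ii), B minor (iii), C major (IV), D major (V), E minor (vi), F# diminished (vii°).
Diatonic triads of D minor (natural minor): D minor (i), E diminished (ii°), F major (III), G minor (iv), A minor (v), Bb major (VI), C major (VII).
Matching root and quality in both lists: A minor, C major.
That gives 2 common triads.

2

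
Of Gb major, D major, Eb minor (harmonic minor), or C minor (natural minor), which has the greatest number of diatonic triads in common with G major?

D major

Triads of G major: G (I), Am (ii), Bm (iii), C (IV), D (V), Em (vi), F#dim (vii°).
Gb major shares 0: none.
D major shares 4: G, Bm, D, Em.
Eb minor (harmonic minor) shares 0: none.
C minor (natural minor) shares 0: none.
The most common triads (4) are shared with D major.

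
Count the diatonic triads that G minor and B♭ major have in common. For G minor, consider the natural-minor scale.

Diatonic triads of G minor (natural minor): G minor (i), A diminished (ii°), B♭ major (III), C minor (iv), D minor (v), E♭ major (VI), F major (VII).
Diatonic triads of B♭ major: B♭ major (I), C minor (ii), D minor (iii), E♭ major (IV), F major (V), G minor (vi), A diminished (vii°).
Matching root and quality in both lists: G minor, A diminished, B♭ major, C minor, D minor, E♭ major, F major.
That gives 7 common triads.

7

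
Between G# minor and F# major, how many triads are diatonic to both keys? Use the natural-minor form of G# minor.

Diatonic triads of G# minor (natural minor): G#m (i), A#dim (ii°), B (III), C#m (iv), D#m (v), E (VI), F# (VII).
Diatonic triads of F# major: F# (I), G#m (ii), A#m (iii), B (IV), C# (V), D#m (vi), E#dim (vii°).
Matching root and quality in both lists: G#m, B, D#m, F#.
That gives 4 common triads.

4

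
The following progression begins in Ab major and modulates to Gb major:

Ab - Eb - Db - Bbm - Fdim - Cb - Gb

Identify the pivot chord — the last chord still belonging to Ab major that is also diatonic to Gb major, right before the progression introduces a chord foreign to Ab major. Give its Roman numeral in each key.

Bbm — ii in Ab major, iii in Gb major

Chords diatonic to Ab major: Ab, Bbm, Cm, Db, Eb, Fm, Gdim.
Reading the progression, the first chord not in that set is Fdim, so the modulation leaves Ab major there.
The chord immediately before Fdim is Bbm, which is diatonic to both keys: ii in Ab major and iii in Gb major.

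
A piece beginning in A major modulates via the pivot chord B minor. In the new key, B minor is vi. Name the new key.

D major

The numeral vi denotes a minor triad on scale degree 6. With B on degree 6, the tonic of the new key is D.
Degree 6 carries a minor triad in major keys, so the destination is D major.
Check: the diatonic triads of D major are D (I), Em (ii), F#m (iii), G (IV), A (V), Bm (vi), C#dim (vii°) — B minor is indeed vi.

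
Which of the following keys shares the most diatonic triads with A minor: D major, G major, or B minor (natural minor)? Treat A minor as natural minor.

G major

Triads of A minor (natural minor): A minor (i), B diminished (ii°), C major (III), D minor (iv), E minor (v), F major (VI), G major (VII).
D major shares 2: Em, G.
G major shares 4: Am, C, Em, G.
B minor (natural minor) shares 2: Em, G.
The most common triads (4) are shared with G major.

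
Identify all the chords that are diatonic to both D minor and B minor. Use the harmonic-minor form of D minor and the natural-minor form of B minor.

A, C#dim

Triads in D minor (harmonic minor): Dm (i), Edim (ii°), Faug (III+), Gm (iv), A (V), Bb (VI), C#dim (vii°).
Triads in B minor (natural minor): Bm (i), C#dim (ii°), D (III), Em (iv), F#m (v), G (VI), A (VII).
Shared triads with their functions: A (V in D minor, VII in B minor); C#dim (vii° in D minor, ii° in B minor).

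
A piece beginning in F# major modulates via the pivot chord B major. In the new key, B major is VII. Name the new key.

C# minor

The numeral VII denotes a major triad on scale degree 7. With B on degree 7, the tonic of the new key is C#.
Degree 7 carries a major triad in natural-minor keys, so the destination is C# minor.
Check: the diatonic triads of C# minor (natural minor) are C#m (i), D#dim (ii°), E (III), F#m (iv), G#m (v), A (VI), B (VII) — B major is indeed VII.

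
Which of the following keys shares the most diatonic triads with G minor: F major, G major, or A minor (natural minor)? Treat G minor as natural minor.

Triads of G minor (natural minor): G minor (i), A diminished (ii°), Bb major (III), C minor (iv), D minor (v), Eb major (VI), F major (VII).
F major shares 4: Gm, Bb, Dm, F.
G major shares 0: none.
A minor (natural minor) shares 2: Dm, F.
The most common triads (4) are shared with F major.

F major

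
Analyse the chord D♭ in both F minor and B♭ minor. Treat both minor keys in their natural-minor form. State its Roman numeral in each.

The scale of F minor (natural minor) is F G A♭ B♭ C D♭ E♭; D♭ is degree 6, and the triad built there (D♭-F-A♭) is major, so it is VI.
The scale of B♭ minor (natural minor) is B♭ C D♭ E♭ F G♭ A♭; D♭ is degree 3, and the triad built there (D♭-F-A♭) is major, so it is III.

VI in F minor; III in B♭ minor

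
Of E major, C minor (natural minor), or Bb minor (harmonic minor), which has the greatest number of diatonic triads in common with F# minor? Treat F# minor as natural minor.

E major

Triads of F# minor (natural minor): F#m (i), G#dim (ii°), A (III), Bm (iv), C#m (v), D (VI), E (VII).
E major shares 4: F#m, A, C#m, E.
C minor (natural minor) shares 0: none.
Bb minor (harmonic minor) shares 0: none.
The most common triads (4) are shared with E major.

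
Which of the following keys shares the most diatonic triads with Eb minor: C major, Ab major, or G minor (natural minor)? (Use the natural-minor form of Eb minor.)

Triads of Eb minor (natural minor): Eb minor (i), F diminished (ii°), Gb major (III), Ab minor (iv), Bb minor (v), Cb major (VI), Db major (VII).
C major shares 0: none.
Ab major shares 2: Bbm, Db.
G minor (natural minor) shares 0: none.
The most common triads (2) are shared with Ab major.

Ab major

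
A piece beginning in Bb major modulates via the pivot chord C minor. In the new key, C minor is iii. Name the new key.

The numeral iii denotes a minor triad on scale degree 3. With C on degree 3, the tonic of the new key is Ab.
Degree 3 carries a minor triad in major keys, so the destination is Ab major.
Check: the diatonic triads of Ab major are Ab (I), Bbm (ii), Cm (iii), Db (IV), Eb (V), Fm (vi), Gdim (vii°) — C minor is indeed iii.

Ab major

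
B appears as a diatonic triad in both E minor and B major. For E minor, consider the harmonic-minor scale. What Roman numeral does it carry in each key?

V in E minor; I in B major

The scale of E minor (harmonic minor) is E F# G A B C D#; B is degree 5, and the triad built there (B-D#-F#) is major, so it is V.
The scale of B major is B C# D# E F# G# A#; B is degree 1, and the triad built there (B-D#-F#) is major, so it is I.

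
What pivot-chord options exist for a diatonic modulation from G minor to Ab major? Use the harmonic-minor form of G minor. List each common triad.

Cm, Eb

Triads in G minor (harmonic minor): G minor (i), A diminished (ii°), Bb augmented (III+), C minor (iv), D major (V), Eb major (VI), F# diminished (vii°).
Triads in Ab major: Ab major (I), Bb minor (ii), C minor (iii), Db major (IV), Eb major (V), F minor (vi), G diminished (vii°).
Shared triads with their functions: C minor (iv in G minor, iii in Ab major); Eb major (VI in G minor, V in Ab major).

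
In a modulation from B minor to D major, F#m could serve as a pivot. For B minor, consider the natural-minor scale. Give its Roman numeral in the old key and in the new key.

The scale of B minor (natural minor) is B C# D E F# G A; F# is degree 5, and the triad built there (F#-A-C#) is minor, so it is v.
The scale of D major is D E F# G A B C#; F# is degree 3, and the triad built there (F#-A-C#) is minor, so it is iii.

v in B minor; iii in D major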